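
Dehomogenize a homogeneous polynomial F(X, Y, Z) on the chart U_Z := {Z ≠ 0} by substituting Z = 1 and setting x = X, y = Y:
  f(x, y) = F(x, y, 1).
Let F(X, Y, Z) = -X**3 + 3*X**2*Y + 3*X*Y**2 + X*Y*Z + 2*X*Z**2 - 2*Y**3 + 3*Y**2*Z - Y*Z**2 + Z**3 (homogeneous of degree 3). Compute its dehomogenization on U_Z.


f(x, y) = -x**3 + 3*x**2*y + 3*x*y**2 + x*y + 2*x - 2*y**3 + 3*y**2 - y + 1

On U_Z we set Z = 1. Each monomial c·X^i·Y^j·Z^k in F becomes c·x^i·y^j·1^k = c·x^i·y^j.
Substituting Z = 1: F(X, Y, 1) = -x**3 + 3*x**2*y + 3*x*y**2 + x*y + 2*x - 2*y**3 + 3*y**2 - y + 1.
Note: deg(f) ≤ deg(F) = 3; strict inequality happens when F is divisible by Z (lost terms).


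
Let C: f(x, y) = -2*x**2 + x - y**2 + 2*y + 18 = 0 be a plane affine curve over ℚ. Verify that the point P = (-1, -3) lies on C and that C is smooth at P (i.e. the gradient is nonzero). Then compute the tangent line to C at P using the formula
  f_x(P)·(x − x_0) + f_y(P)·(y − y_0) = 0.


Tangent line at P: 5*x + 8*y + 29 = 0.

Step 1: f(-1, -3) = 0, so P lies on C.
Step 2: partial derivatives
  f_x(x, y) = 1 - 4*x, f_y(x, y) = 2 - 2*y.
  f_x(P) = 5, f_y(P) = 8 (gradient nonzero, so P is smooth).
Step 3: tangent line at P: 5·(x − -1) + 8·(y − -3) = 0.
Expanding: 5*x + 8*y + 29 = 0.


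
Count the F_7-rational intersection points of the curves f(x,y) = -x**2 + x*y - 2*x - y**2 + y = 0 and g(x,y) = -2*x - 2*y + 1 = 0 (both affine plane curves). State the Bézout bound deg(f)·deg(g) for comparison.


Common zeros: {(5, 6)}; count = 1; Bézout bound = 2.

deg(f) = 2, deg(g) = 1, so Bézout bound = 2.
Scan x ∈ F_7. For each x, list the y ∈ F_7 with f(x, y) ≡ 0 and those with g(x, y) ≡ 0 (mod 7); the common zeros in that column are the intersection.
  x = 0: f ≡ 0 at y ∈ {0, 1}; g ≡ 0 at y ∈ {4}; common: ∅.
  x = 1: f ≡ 0 at y ∈ ∅; g ≡ 0 at y ∈ {3}; common: ∅.
  x = 2: f ≡ 0 at y ∈ ∅; g ≡ 0 at y ∈ {2}; common: ∅.
  x = 3: f ≡ 0 at y ∈ ∅; g ≡ 0 at y ∈ {1}; common: ∅.
  x = 4: f ≡ 0 at y ∈ ∅; g ≡ 0 at y ∈ {0}; common: ∅.
  x = 5: f ≡ 0 at y ∈ {0, 6}; g ≡ 0 at y ∈ {6}; common: {6}.
  x = 6: f ≡ 0 at y ∈ {1, 6}; g ≡ 0 at y ∈ {5}; common: ∅.
Collecting: common zeros = {(5, 6)}, so the count is 1.
Comparison with the Bézout bound: 1 ≤ 2 = deg(f)·deg(g), as expected for curves with no common component (the affine F_7-count falls short of the bound because intersections may lie at infinity, over extension fields, or carry multiplicity).


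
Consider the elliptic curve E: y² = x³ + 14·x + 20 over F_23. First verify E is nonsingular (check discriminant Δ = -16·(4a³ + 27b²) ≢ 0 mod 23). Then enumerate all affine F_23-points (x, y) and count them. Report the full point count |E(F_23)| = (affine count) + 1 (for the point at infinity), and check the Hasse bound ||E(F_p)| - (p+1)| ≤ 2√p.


Affine points = {(1, 9), (1, 14), (4, 5), (4, 18), (5, 10), (5, 13), (7, 1), (7, 22), (8, 0), (9, 1), (9, 22), (14, 4), (14, 19), (16, 4), (16, 19), (18, 3), (18, 20)}; affine count = 17; |E(F_23)| = 18.

Discriminant check: Δ ∝ 4a³ + 27b² = 4·14³ + 27·20² = 4·2744 + 27·400 ≡ 18 (mod 23). Nonzero ⇒ E is nonsingular.
For each x ∈ F_23, compute rhs = x³ + 14·x + 20 mod 23, then count y ∈ F_23 with y² ≡ rhs.
  x = 0: rhs = 20, matching y values: none (0 points).
  x = 1: rhs = 12, matching y values: 9, 14 (2 points).
  x = 2: rhs = 10, matching y values: none (0 points).
  x = 3: rhs = 20, matching y values: none (0 points).
  x = 4: rhs = 2, matching y values: 5, 18 (2 points).
  x = 5: rhs = 8, matching y values: 10, 13 (2 points).
  x = 6: rhs = 21, matching y values: none (0 points).
  x = 7: rhs = 1, matching y values: 1, 22 (2 points).
  x = 8: rhs = 0, matching y values: 0 (1 points).
  x = 9: rhs = 1, matching y values: 1, 22 (2 points).
  x = 10: rhs = 10, matching y values: none (0 points).
  x = 11: rhs = 10, matching y values: none (0 points).
  x = 12: rhs = 7, matching y values: none (0 points).
  x = 13: rhs = 7, matching y values: none (0 points).
  x = 14: rhs = 16, matching y values: 4, 19 (2 points).
  x = 15: rhs = 17, matching y values: none (0 points).
  x = 16: rhs = 16, matching y values: 4, 19 (2 points).
  x = 17: rhs = 19, matching y values: none (0 points).
  x = 18: rhs = 9, matching y values: 3, 20 (2 points).
  x = 19: rhs = 15, matching y values: none (0 points).
  x = 20: rhs = 20, matching y values: none (0 points).
  x = 21: rhs = 7, matching y values: none (0 points).
  x = 22: rhs = 5, matching y values: none (0 points).
Total affine count: 17.
Full point count |E(F_23)| = 17 + 1 = 18.
Hasse bound: |18 − (23+1)| = |-6| = 6 ≤ 2√23 ≈ 9.5917 ✓.


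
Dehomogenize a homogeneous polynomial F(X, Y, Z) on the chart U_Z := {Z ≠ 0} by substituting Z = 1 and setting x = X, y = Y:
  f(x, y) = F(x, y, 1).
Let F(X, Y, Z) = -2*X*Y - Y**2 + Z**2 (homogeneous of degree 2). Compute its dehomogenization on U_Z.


f(x, y) = -2*x*y - y**2 + 1

On U_Z we set Z = 1. Each monomial c·X^i·Y^j·Z^k in F becomes c·x^i·y^j·1^k = c·x^i·y^j.
Substituting Z = 1: F(X, Y, 1) = -2*x*y - y**2 + 1.
Note: deg(f) ≤ deg(F) = 2; strict inequality happens when F is divisible by Z (lost terms).


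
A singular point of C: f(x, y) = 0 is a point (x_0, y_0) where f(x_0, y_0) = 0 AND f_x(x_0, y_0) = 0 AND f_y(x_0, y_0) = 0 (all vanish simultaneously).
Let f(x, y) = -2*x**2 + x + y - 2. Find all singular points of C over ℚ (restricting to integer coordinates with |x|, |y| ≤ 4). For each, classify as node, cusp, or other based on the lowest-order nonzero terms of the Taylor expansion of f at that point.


No singular points in the scanned grid; C is smooth there.

Compute partial derivatives:
  f_x = 1 - 4*x.
  f_y = 1.
f_y = 1 is a nonzero constant, so f_y never vanishes: no point (x, y) can satisfy f = f_x = f_y = 0. In particular no (x, y) ∈ {−4, ..., 4}² is singular; the curve is smooth.


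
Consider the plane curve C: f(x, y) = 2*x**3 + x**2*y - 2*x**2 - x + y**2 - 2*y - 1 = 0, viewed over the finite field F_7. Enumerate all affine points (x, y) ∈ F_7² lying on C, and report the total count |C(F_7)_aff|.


Affine F_7-points: {(0, 4), (0, 5), (1, 2), (1, 6), (4, 0)}; count = 5.

For each of the 49 pairs (x, y) ∈ F_7², evaluate f(x, y) mod 7. Record the zeros.
  x = 0: [0↦6, 1↦5, 2↦6, 3↦2, 4↦0, 5↦0, 6↦2]  zeros at y ∈ {4, 5}
  x = 1: [0↦5, 1↦5, 2↦0, 3↦4, 4↦3, 5↦4, 6↦0]  zeros at y ∈ {2, 6}
  x = 2: [0↦5, 1↦1, 2↦6, 3↦6, 4↦1, 5↦5, 6↦4]  zeros at y ∈ ∅
  x = 3: [0↦4, 1↦5, 2↦1, 3↦6, 4↦6, 5↦1, 6↦5]  zeros at y ∈ ∅
  x = 4: [0↦0, 1↦1, 2↦4, 3↦2, 4↦2, 5↦4, 6↦1]  zeros at y ∈ {0}
  x = 5: [0↦5, 1↦1, 2↦6, 3↦6, 4↦1, 5↦5, 6↦4]  zeros at y ∈ ∅
  x = 6: [0↦3, 1↦3, 2↦5, 3↦2, 4↦1, 5↦2, 6↦5]  zeros at y ∈ ∅
Collecting zeros: affine points = {(0, 4), (0, 5), (1, 2), (1, 6), (4, 0)}.
Total count |C(F_7)_aff| = 5.


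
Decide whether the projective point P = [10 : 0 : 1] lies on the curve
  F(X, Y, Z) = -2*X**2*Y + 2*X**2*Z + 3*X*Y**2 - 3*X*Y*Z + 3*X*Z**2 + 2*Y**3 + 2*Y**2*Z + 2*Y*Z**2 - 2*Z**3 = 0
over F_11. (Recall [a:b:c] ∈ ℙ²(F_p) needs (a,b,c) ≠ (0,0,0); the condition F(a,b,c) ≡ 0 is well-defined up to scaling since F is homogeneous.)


F(10,0,1) ≡ 8 (mod 11); P is NOT on the curve.

Evaluate F(10, 0, 1) term-by-term (mod 11).
  -2*X**2*Y ↦ -2·100·0·1 = 0
  2*X**2*Z ↦ 2·100·1·1 = 200
  3*X*Y**2 ↦ 3·10·0·1 = 0
  -3*X*Y*Z ↦ -3·10·0·1 = 0
  3*X*Z**2 ↦ 3·10·1·1 = 30
  2*Y**3 ↦ 2·1·0·1 = 0
  2*Y**2*Z ↦ 2·1·0·1 = 0
  2*Y*Z**2 ↦ 2·1·0·1 = 0
  -2*Z**3 ↦ -2·1·1·1 = -2
Sum: F(10, 0, 1) = (0) + (200) + (0) + (0) + (30) + (0) + (0) + (0) + (-2) = 228.
Reducing mod 11: 228 ≡ 8 (mod 11).
Since F(a, b, c) ≡ 8 ≠ 0 (mod 11), P does NOT lie on the curve.


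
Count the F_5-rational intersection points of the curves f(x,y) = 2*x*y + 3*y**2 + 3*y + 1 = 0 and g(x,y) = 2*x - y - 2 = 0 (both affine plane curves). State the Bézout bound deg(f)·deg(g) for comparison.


Common zeros: {(3, 4), (4, 1)}; count = 2; Bézout bound = 2.

deg(f) = 2, deg(g) = 1, so Bézout bound = 2.
Scan x ∈ F_5. For each x, list the y ∈ F_5 with f(x, y) ≡ 0 and those with g(x, y) ≡ 0 (mod 5); the common zeros in that column are the intersection.
  x = 0: f ≡ 0 at y ∈ ∅; g ≡ 0 at y ∈ {3}; common: ∅.
  x = 1: f ≡ 0 at y ∈ ∅; g ≡ 0 at y ∈ {0}; common: ∅.
  x = 2: f ≡ 0 at y ∈ ∅; g ≡ 0 at y ∈ {2}; common: ∅.
  x = 3: f ≡ 0 at y ∈ {3, 4}; g ≡ 0 at y ∈ {4}; common: {4}.
  x = 4: f ≡ 0 at y ∈ {1, 2}; g ≡ 0 at y ∈ {1}; common: {1}.
Collecting: common zeros = {(3, 4), (4, 1)}, so the count is 2.
Comparison with the Bézout bound: 2 ≤ 2 = deg(f)·deg(g), as expected for curves with no common component (the bound is attained).


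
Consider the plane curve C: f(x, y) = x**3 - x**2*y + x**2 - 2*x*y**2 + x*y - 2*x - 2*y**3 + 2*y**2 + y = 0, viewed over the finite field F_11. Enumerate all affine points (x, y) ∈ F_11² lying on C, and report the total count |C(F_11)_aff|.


Affine F_11-points: {(0, 0), (0, 3), (0, 9), (1, 0), (2, 5), (3, 10), (6, 6), (9, 0), (10, 2), (10, 4), (10, 7)}; count = 11.

For each of the 121 pairs (x, y) ∈ F_11², evaluate f(x, y) mod 11. Record the zeros.
  x = 0: [0↦0, 1↦1, 2↦5, 3↦0, 4↦7, 5↦3, 6↦9, 7↦2, 8↦3, 9↦0, 10↦3]  zeros at y ∈ {0, 3, 9}
  x = 1: [0↦0, 1↦10, 2↦8, 3↦4, 4↦8, 5↦8, 6↦3, 7↦3, 8↦7, 9↦3, 10↦1]  zeros at y ∈ {0}
  x = 2: [0↦8, 1↦3, 2↦4, 3↦10, 4↦9, 5↦0, 6↦4, 7↦9, 8↦3, 9↦7, 10↦9]  zeros at y ∈ {5}
  x = 3: [0↦8, 1↦8, 2↦10, 3↦2, 4↦5, 5↦7, 6↦7, 7↦4, 8↦8, 9↦7, 10↦0]  zeros at y ∈ {10}
  x = 4: [0↦6, 1↦9, 2↦10, 3↦8, 4↦2, 5↦2, 6↦7, 7↦5, 8↦6, 9↦9, 10↦2]  zeros at y ∈ ∅
  x = 5: [0↦8, 1↦1, 2↦10, 3↦1, 4↦6, 5↦2, 6↦10, 7↦7, 8↦3, 9↦8, 10↦10]  zeros at y ∈ ∅
  x = 6: [0↦9, 1↦1, 2↦5, 3↦9, 4↦1, 5↦2, 6↦0, 7↦5, 8↦5, 9↦10, 10↦8]  zeros at y ∈ {6}
  x = 7: [0↦4, 1↦4, 2↦1, 3↦5, 4↦4, 5↦8, 6↦5, 7↦5, 8↦7, 9↦10, 10↦2]  zeros at y ∈ ∅
  x = 8: [0↦10, 1↦5, 2↦4, 3↦6, 4↦10, 5↦4, 6↦9, 7↦2, 8↦4, 9↦3, 10↦9]  zeros at y ∈ ∅
  x = 9: [0↦0, 1↦10, 2↦9, 3↦7, 4↦3, 5↦7, 6↦7, 7↦2, 8↦2, 9↦6, 10↦2]  zeros at y ∈ {0}
  x = 10: [0↦2, 1↦3, 2↦0, 3↦3, 4↦0, 5↦1, 6↦5, 7↦0, 8↦7, 9↦3, 10↦9]  zeros at y ∈ {2, 4, 7}
Collecting zeros: affine points = {(0, 0), (0, 3), (0, 9), (1, 0), (2, 5), (3, 10), (6, 6), (9, 0), (10, 2), (10, 4), (10, 7)}.
Total count |C(F_11)_aff| = 11.


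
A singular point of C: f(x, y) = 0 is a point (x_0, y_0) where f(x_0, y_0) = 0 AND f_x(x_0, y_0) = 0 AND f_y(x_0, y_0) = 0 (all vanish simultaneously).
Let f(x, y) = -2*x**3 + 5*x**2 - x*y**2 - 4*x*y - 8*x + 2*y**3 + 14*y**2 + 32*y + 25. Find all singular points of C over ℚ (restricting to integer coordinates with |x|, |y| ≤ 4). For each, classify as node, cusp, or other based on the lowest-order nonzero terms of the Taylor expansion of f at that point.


Singular points: {(1, -2)}; classification: node.

Compute partial derivatives:
  f_x = -6*x**2 + 10*x - y**2 - 4*y - 8.
  f_y = -2*x*y - 4*x + 6*y**2 + 28*y + 32.
Scan x_0 ∈ {−4, ..., 4}. For each x_0, f_y(x_0, y) is a polynomial in y; find its integer roots y ∈ {−4, ..., 4}, then test f_x and f at those candidates.
  x = -4: f_y(-4, y) = 6*y**2 + 36*y + 48; vanishes at y ∈ {-4, -2}. (-4, -4): f_x = -144 ≠ 0; (-4, -2): f_x = -140 ≠ 0.
  x = -3: f_y(-3, y) = 6*y**2 + 34*y + 44; vanishes at y ∈ {-2}. (-3, -2): f_x = -88 ≠ 0.
  x = -2: f_y(-2, y) = 6*y**2 + 32*y + 40; vanishes at y ∈ {-2}. (-2, -2): f_x = -48 ≠ 0.
  x = -1: f_y(-1, y) = 6*y**2 + 30*y + 36; vanishes at y ∈ {-3, -2}. (-1, -3): f_x = -21 ≠ 0; (-1, -2): f_x = -20 ≠ 0.
  x = 0: f_y(0, y) = 6*y**2 + 28*y + 32; vanishes at y ∈ {-2}. (0, -2): f_x = -4 ≠ 0.
  x = 1: f_y(1, y) = 6*y**2 + 26*y + 28; vanishes at y ∈ {-2}. (1, -2): f_x = 0, f = 0 — SINGULAR.
  x = 2: f_y(2, y) = 6*y**2 + 24*y + 24; vanishes at y ∈ {-2}. (2, -2): f_x = -8 ≠ 0.
  x = 3: f_y(3, y) = 6*y**2 + 22*y + 20; vanishes at y ∈ {-2}. (3, -2): f_x = -28 ≠ 0.
  x = 4: f_y(4, y) = 6*y**2 + 20*y + 16; vanishes at y ∈ {-2}. (4, -2): f_x = -60 ≠ 0.
Only singular point on the grid: (1, -2).
Classify: substitute x = 1 + u, y = -2 + v and expand: f = -2*u**3 - u**2 - u*v**2 + 2*v**3 + v**2.
No constant or linear terms (consistent with a singular point). Quadratic part: -u**2 + v**2. Cubic part: -2*u**3 - u*v**2 + 2*v**3.
The quadratic part v**2 - u**2 = (v − u)(v + u) splits into two distinct linear factors, so there are two distinct tangent lines y − -2 = ±(x − 1) — this is a node (ordinary double point).
Classification: node.


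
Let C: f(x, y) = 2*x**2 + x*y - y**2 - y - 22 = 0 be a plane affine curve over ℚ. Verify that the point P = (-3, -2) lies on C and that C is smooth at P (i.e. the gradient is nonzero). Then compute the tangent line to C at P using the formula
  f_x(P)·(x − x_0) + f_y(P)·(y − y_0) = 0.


Tangent line at P: -14*x - 42 = 0.

Step 1: f(-3, -2) = 0, so P lies on C.
Step 2: partial derivatives
  f_x(x, y) = 4*x + y, f_y(x, y) = x - 2*y - 1.
  f_x(P) = -14, f_y(P) = 0 (gradient nonzero, so P is smooth).
Step 3: tangent line at P: -14·(x − -3) + 0·(y − -2) = 0.
Expanding: -14*x - 42 = 0.


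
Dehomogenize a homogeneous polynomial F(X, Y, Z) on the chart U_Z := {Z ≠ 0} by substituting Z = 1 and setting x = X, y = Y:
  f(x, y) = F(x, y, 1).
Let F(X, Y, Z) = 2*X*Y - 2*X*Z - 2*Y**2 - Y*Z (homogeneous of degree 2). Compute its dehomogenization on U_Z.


f(x, y) = 2*x*y - 2*x - 2*y**2 - y

On U_Z we set Z = 1. Each monomial c·X^i·Y^j·Z^k in F becomes c·x^i·y^j·1^k = c·x^i·y^j.
Substituting Z = 1: F(X, Y, 1) = 2*x*y - 2*x - 2*y**2 - y.
Note: deg(f) ≤ deg(F) = 2; strict inequality happens when F is divisible by Z (lost terms).


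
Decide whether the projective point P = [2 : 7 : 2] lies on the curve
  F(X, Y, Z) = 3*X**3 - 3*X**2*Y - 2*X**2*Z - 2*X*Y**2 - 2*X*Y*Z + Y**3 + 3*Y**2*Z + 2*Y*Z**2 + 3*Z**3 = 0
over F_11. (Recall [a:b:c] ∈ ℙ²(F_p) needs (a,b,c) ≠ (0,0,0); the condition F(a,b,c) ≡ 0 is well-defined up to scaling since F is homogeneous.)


F(2,7,2) ≡ 4 (mod 11); P is NOT on the curve.

Evaluate F(2, 7, 2) term-by-term (mod 11).
  3*X**3 ↦ 3·8·1·1 = 24
  -3*X**2*Y ↦ -3·4·7·1 = -84
  -2*X**2*Z ↦ -2·4·1·2 = -16
  -2*X*Y**2 ↦ -2·2·49·1 = -196
  -2*X*Y*Z ↦ -2·2·7·2 = -56
  Y**3 ↦ 1·1·343·1 = 343
  3*Y**2*Z ↦ 3·1·49·2 = 294
  2*Y*Z**2 ↦ 2·1·7·4 = 56
  3*Z**3 ↦ 3·1·1·8 = 24
Sum: F(2, 7, 2) = (24) + (-84) + (-16) + (-196) + (-56) + (343) + (294) + (56) + (24) = 389.
Reducing mod 11: 389 ≡ 4 (mod 11).
Since F(a, b, c) ≡ 4 ≠ 0 (mod 11), P does NOT lie on the curve.


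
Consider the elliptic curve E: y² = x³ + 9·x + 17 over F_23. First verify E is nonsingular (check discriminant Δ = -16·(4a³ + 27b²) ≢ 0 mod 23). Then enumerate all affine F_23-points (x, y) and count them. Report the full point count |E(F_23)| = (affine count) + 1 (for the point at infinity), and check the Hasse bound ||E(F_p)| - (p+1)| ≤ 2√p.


Affine points = {(1, 2), (1, 21), (3, 5), (3, 18), (4, 5), (4, 18), (5, 7), (5, 16), (7, 3), (7, 20), (8, 7), (8, 16), (10, 7), (10, 16), (12, 6), (12, 17), (13, 10), (13, 13), (14, 9), (14, 14), (15, 10), (15, 13), (16, 5), (16, 18), (17, 0), (18, 10), (18, 13), (19, 3), (19, 20), (20, 3), (20, 20)}; affine count = 31; |E(F_23)| = 32.

Discriminant check: Δ ∝ 4a³ + 27b² = 4·9³ + 27·17² = 4·729 + 27·289 ≡ 1 (mod 23). Nonzero ⇒ E is nonsingular.
For each x ∈ F_23, compute rhs = x³ + 9·x + 17 mod 23, then count y ∈ F_23 with y² ≡ rhs.
  x = 0: rhs = 17, matching y values: none (0 points).
  x = 1: rhs = 4, matching y values: 2, 21 (2 points).
  x = 2: rhs = 20, matching y values: none (0 points).
  x = 3: rhs = 2, matching y values: 5, 18 (2 points).
  x = 4: rhs = 2, matching y values: 5, 18 (2 points).
  x = 5: rhs = 3, matching y values: 7, 16 (2 points).
  x = 6: rhs = 11, matching y values: none (0 points).
  x = 7: rhs = 9, matching y values: 3, 20 (2 points).
  x = 8: rhs = 3, matching y values: 7, 16 (2 points).
  x = 9: rhs = 22, matching y values: none (0 points).
  x = 10: rhs = 3, matching y values: 7, 16 (2 points).
  x = 11: rhs = 21, matching y values: none (0 points).
  x = 12: rhs = 13, matching y values: 6, 17 (2 points).
  x = 13: rhs = 8, matching y values: 10, 13 (2 points).
  x = 14: rhs = 12, matching y values: 9, 14 (2 points).
  x = 15: rhs = 8, matching y values: 10, 13 (2 points).
  x = 16: rhs = 2, matching y values: 5, 18 (2 points).
  x = 17: rhs = 0, matching y values: 0 (1 points).
  x = 18: rhs = 8, matching y values: 10, 13 (2 points).
  x = 19: rhs = 9, matching y values: 3, 20 (2 points).
  x = 20: rhs = 9, matching y values: 3, 20 (2 points).
  x = 21: rhs = 14, matching y values: none (0 points).
  x = 22: rhs = 7, matching y values: none (0 points).
Total affine count: 31.
Full point count |E(F_23)| = 31 + 1 = 32.
Hasse bound: |32 − (23+1)| = |8| = 8 ≤ 2√23 ≈ 9.5917 ✓.


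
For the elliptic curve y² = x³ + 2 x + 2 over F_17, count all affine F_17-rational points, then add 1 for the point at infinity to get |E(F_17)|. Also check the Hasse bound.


Affine points = {(0, 6), (0, 11), (3, 1), (3, 16), (5, 1), (5, 16), (6, 3), (6, 14), (7, 6), (7, 11), (9, 1), (9, 16), (10, 6), (10, 11), (13, 7), (13, 10), (16, 4), (16, 13)}; affine count = 18; |E(F_17)| = 19.

Discriminant check: Δ ∝ 4a³ + 27b² = 4·2³ + 27·2² = 4·8 + 27·4 ≡ 4 (mod 17). Nonzero ⇒ E is nonsingular.
For each x ∈ F_17, compute rhs = x³ + 2·x + 2 mod 17, then count y ∈ F_17 with y² ≡ rhs.
  x = 0: rhs = 2, matching y values: 6, 11 (2 points).
  x = 1: rhs = 5, matching y values: none (0 points).
  x = 2: rhs = 14, matching y values: none (0 points).
  x = 3: rhs = 1, matching y values: 1, 16 (2 points).
  x = 4: rhs = 6, matching y values: none (0 points).
  x = 5: rhs = 1, matching y values: 1, 16 (2 points).
  x = 6: rhs = 9, matching y values: 3, 14 (2 points).
  x = 7: rhs = 2, matching y values: 6, 11 (2 points).
  x = 8: rhs = 3, matching y values: none (0 points).
  x = 9: rhs = 1, matching y values: 1, 16 (2 points).
  x = 10: rhs = 2, matching y values: 6, 11 (2 points).
  x = 11: rhs = 12, matching y values: none (0 points).
  x = 12: rhs = 3, matching y values: none (0 points).
  x = 13: rhs = 15, matching y values: 7, 10 (2 points).
  x = 14: rhs = 3, matching y values: none (0 points).
  x = 15: rhs = 7, matching y values: none (0 points).
  x = 16: rhs = 16, matching y values: 4, 13 (2 points).
Total affine count: 18.
Full point count |E(F_17)| = 18 + 1 = 19.
Hasse bound: |19 − (17+1)| = |1| = 1 ≤ 2√17 ≈ 8.2462 ✓.


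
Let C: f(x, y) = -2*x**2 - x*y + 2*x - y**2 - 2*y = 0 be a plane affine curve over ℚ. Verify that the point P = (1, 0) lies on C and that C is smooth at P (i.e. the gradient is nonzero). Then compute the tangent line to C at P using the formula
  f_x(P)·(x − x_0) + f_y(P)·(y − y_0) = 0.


Tangent line at P: -2*x - 3*y + 2 = 0.

Step 1: f(1, 0) = 0, so P lies on C.
Step 2: partial derivatives
  f_x(x, y) = -4*x - y + 2, f_y(x, y) = -x - 2*y - 2.
  f_x(P) = -2, f_y(P) = -3 (gradient nonzero, so P is smooth).
Step 3: tangent line at P: -2·(x − 1) + -3·(y − 0) = 0.
Expanding: -2*x - 3*y + 2 = 0.


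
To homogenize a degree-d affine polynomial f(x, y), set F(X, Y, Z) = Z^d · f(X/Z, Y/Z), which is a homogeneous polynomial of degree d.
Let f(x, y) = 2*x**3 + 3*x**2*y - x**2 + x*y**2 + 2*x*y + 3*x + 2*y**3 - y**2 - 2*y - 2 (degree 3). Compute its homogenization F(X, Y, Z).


F(X, Y, Z) = 2*X**3 + 3*X**2*Y - X**2*Z + X*Y**2 + 2*X*Y*Z + 3*X*Z**2 + 2*Y**3 - Y**2*Z - 2*Y*Z**2 - 2*Z**3

deg(f) = 3.
Substitute x = X/Z, y = Y/Z into f, then multiply by Z^3.
  monomial 2·x^3·y^0 ↦ 2·X^3·Y^0·Z^0.
  monomial 3·x^2·y^1 ↦ 3·X^2·Y^1·Z^0.
  monomial -1·x^2·y^0 ↦ -1·X^2·Y^0·Z^1.
  monomial 1·x^1·y^2 ↦ 1·X^1·Y^2·Z^0.
  monomial 2·x^1·y^1 ↦ 2·X^1·Y^1·Z^1.
  monomial 3·x^1·y^0 ↦ 3·X^1·Y^0·Z^2.
  monomial 2·x^0·y^3 ↦ 2·X^0·Y^3·Z^0.
  monomial -1·x^0·y^2 ↦ -1·X^0·Y^2·Z^1.
  monomial -2·x^0·y^1 ↦ -2·X^0·Y^1·Z^2.
  monomial -2·x^0·y^0 ↦ -2·X^0·Y^0·Z^3.
Collecting: F(X, Y, Z) = 2*X**3 + 3*X**2*Y - X**2*Z + X*Y**2 + 2*X*Y*Z + 3*X*Z**2 + 2*Y**3 - Y**2*Z - 2*Y*Z**2 - 2*Z**3.


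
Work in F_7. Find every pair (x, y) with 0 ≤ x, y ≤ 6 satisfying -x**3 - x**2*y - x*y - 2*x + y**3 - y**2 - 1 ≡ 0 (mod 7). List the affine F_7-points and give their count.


Affine F_7-points: {(2, 2), (4, 4), (6, 6)}; count = 3.

For each of the 49 pairs (x, y) ∈ F_7², evaluate f(x, y) mod 7. Record the zeros.
  x = 0: [0↦6, 1↦6, 2↦3, 3↦3, 4↦5, 5↦1, 6↦4]  zeros at y ∈ ∅
  x = 1: [0↦3, 1↦1, 2↦3, 3↦1, 4↦1, 5↦2, 6↦3]  zeros at y ∈ ∅
  x = 2: [0↦1, 1↦2, 2↦0, 3↦1, 4↦4, 5↦1, 6↦5]  zeros at y ∈ {2}
  x = 3: [0↦1, 1↦3, 2↦2, 3↦4, 4↦1, 5↦6, 6↦4]  zeros at y ∈ ∅
  x = 4: [0↦4, 1↦5, 2↦3, 3↦4, 4↦0, 5↦4, 6↦1]  zeros at y ∈ {4}
  x = 5: [0↦4, 1↦2, 2↦4, 3↦2, 4↦2, 5↦3, 6↦4]  zeros at y ∈ ∅
  x = 6: [0↦2, 1↦2, 2↦6, 3↦6, 4↦1, 5↦4, 6↦0]  zeros at y ∈ {6}
Collecting zeros: affine points = {(2, 2), (4, 4), (6, 6)}.
Total count |C(F_7)_aff| = 3.


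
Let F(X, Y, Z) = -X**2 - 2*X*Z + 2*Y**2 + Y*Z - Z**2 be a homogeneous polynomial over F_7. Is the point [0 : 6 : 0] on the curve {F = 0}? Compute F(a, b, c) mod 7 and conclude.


F(0,6,0) ≡ 2 (mod 7); P is NOT on the curve.

Evaluate F(0, 6, 0) term-by-term (mod 7).
  -X**2 ↦ -1·0·1·1 = 0
  -2*X*Z ↦ -2·0·1·0 = 0
  2*Y**2 ↦ 2·1·36·1 = 72
  Y*Z ↦ 1·1·6·0 = 0
  -Z**2 ↦ -1·1·1·0 = 0
Sum: F(0, 6, 0) = (0) + (0) + (72) + (0) + (0) = 72.
Reducing mod 7: 72 ≡ 2 (mod 7).
Since F(a, b, c) ≡ 2 ≠ 0 (mod 7), P does NOT lie on the curve.


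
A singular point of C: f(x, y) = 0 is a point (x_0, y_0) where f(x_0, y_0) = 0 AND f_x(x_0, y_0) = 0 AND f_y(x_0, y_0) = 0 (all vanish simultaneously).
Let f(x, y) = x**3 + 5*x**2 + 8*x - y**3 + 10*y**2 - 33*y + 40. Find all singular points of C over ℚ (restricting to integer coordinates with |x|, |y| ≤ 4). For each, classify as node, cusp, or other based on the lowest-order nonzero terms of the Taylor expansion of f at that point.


Singular points: {(-2, 3)}; classification: node.

Compute partial derivatives:
  f_x = 3*x**2 + 10*x + 8.
  f_y = -3*y**2 + 20*y - 33.
Scan x_0 ∈ {−4, ..., 4}. For each x_0, f_y(x_0, y) is a polynomial in y; find its integer roots y ∈ {−4, ..., 4}, then test f_x and f at those candidates.
  x = -4: f_y(-4, y) = -3*y**2 + 20*y - 33; vanishes at y ∈ {3}. (-4, 3): f_x = 16 ≠ 0.
  x = -3: f_y(-3, y) = -3*y**2 + 20*y - 33; vanishes at y ∈ {3}. (-3, 3): f_x = 5 ≠ 0.
  x = -2: f_y(-2, y) = -3*y**2 + 20*y - 33; vanishes at y ∈ {3}. (-2, 3): f_x = 0, f = 0 — SINGULAR.
  x = -1: f_y(-1, y) = -3*y**2 + 20*y - 33; vanishes at y ∈ {3}. (-1, 3): f_x = 1 ≠ 0.
  x = 0: f_y(0, y) = -3*y**2 + 20*y - 33; vanishes at y ∈ {3}. (0, 3): f_x = 8 ≠ 0.
  x = 1: f_y(1, y) = -3*y**2 + 20*y - 33; vanishes at y ∈ {3}. (1, 3): f_x = 21 ≠ 0.
  x = 2: f_y(2, y) = -3*y**2 + 20*y - 33; vanishes at y ∈ {3}. (2, 3): f_x = 40 ≠ 0.
  x = 3: f_y(3, y) = -3*y**2 + 20*y - 33; vanishes at y ∈ {3}. (3, 3): f_x = 65 ≠ 0.
  x = 4: f_y(4, y) = -3*y**2 + 20*y - 33; vanishes at y ∈ {3}. (4, 3): f_x = 96 ≠ 0.
Only singular point on the grid: (-2, 3).
Classify: substitute x = -2 + u, y = 3 + v and expand: f = u**3 - u**2 - v**3 + v**2.
No constant or linear terms (consistent with a singular point). Quadratic part: -u**2 + v**2. Cubic part: u**3 - v**3.
The quadratic part v**2 - u**2 = (v − u)(v + u) splits into two distinct linear factors, so there are two distinct tangent lines y − 3 = ±(x − -2) — this is a node (ordinary double point).
Classification: node.


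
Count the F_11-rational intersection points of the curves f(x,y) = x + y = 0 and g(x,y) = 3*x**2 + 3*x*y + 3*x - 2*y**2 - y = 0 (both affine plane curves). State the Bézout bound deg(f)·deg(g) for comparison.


Common zeros: {(0, 0), (2, 9)}; count = 2; Bézout bound = 2.

deg(f) = 1, deg(g) = 2, so Bézout bound = 2.
Scan x ∈ F_11. For each x, list the y ∈ F_11 with f(x, y) ≡ 0 and those with g(x, y) ≡ 0 (mod 11); the common zeros in that column are the intersection.
  x = 0: f ≡ 0 at y ∈ {0}; g ≡ 0 at y ∈ {0, 5}; common: {0}.
  x = 1: f ≡ 0 at y ∈ {10}; g ≡ 0 at y ∈ ∅; common: ∅.
  x = 2: f ≡ 0 at y ∈ {9}; g ≡ 0 at y ∈ {9, 10}; common: {9}.
  x = 3: f ≡ 0 at y ∈ {8}; g ≡ 0 at y ∈ {2}; common: ∅.
  x = 4: f ≡ 0 at y ∈ {7}; g ≡ 0 at y ∈ ∅; common: ∅.
  x = 5: f ≡ 0 at y ∈ {6}; g ≡ 0 at y ∈ {2, 5}; common: ∅.
  x = 6: f ≡ 0 at y ∈ {5}; g ≡ 0 at y ∈ ∅; common: ∅.
  x = 7: f ≡ 0 at y ∈ {4}; g ≡ 0 at y ∈ ∅; common: ∅.
  x = 8: f ≡ 0 at y ∈ {3}; g ≡ 0 at y ∈ ∅; common: ∅.
  x = 9: f ≡ 0 at y ∈ {2}; g ≡ 0 at y ∈ {3, 10}; common: ∅.
  x = 10: f ≡ 0 at y ∈ {1}; g ≡ 0 at y ∈ {0, 9}; common: ∅.
Collecting: common zeros = {(0, 0), (2, 9)}, so the count is 2.
Comparison with the Bézout bound: 2 ≤ 2 = deg(f)·deg(g), as expected for curves with no common component (the bound is attained).


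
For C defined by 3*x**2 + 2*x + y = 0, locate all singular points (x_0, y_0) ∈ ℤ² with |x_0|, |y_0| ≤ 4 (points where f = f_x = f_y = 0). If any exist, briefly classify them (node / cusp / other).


No singular points in the scanned grid; C is smooth there.

Compute partial derivatives:
  f_x = 6*x + 2.
  f_y = 1.
f_y = 1 is a nonzero constant, so f_y never vanishes: no point (x, y) can satisfy f = f_x = f_y = 0. In particular no (x, y) ∈ {−4, ..., 4}² is singular; the curve is smooth.


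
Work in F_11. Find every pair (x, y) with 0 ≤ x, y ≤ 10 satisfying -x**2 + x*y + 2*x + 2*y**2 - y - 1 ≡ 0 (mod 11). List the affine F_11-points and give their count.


Affine F_11-points: {(0, 1), (0, 5), (1, 0), (2, 6), (2, 10), (3, 1), (3, 9), (4, 7), (4, 8), (5, 2), (5, 7), (6, 6), (6, 8), (7, 3), (7, 5), (8, 4), (8, 9), (9, 3), (9, 4), (10, 2), (10, 10)}; count = 21.

For each of the 121 pairs (x, y) ∈ F_11², evaluate f(x, y) mod 11. Record the zeros.
  x = 0: [0↦10, 1↦0, 2↦5, 3↦3, 4↦5, 5↦0, 6↦10, 7↦2, 8↦9, 9↦9, 10↦2]  zeros at y ∈ {1, 5}
  x = 1: [0↦0, 1↦2, 2↦8, 3↦7, 4↦10, 5↦6, 6↦6, 7↦10, 8↦7, 9↦8, 10↦2]  zeros at y ∈ {0}
  x = 2: [0↦10, 1↦2, 2↦9, 3↦9, 4↦2, 5↦10, 6↦0, 7↦5, 8↦3, 9↦5, 10↦0]  zeros at y ∈ {6, 10}
  x = 3: [0↦7, 1↦0, 2↦8, 3↦9, 4↦3, 5↦1, 6↦3, 7↦9, 8↦8, 9↦0, 10↦7]  zeros at y ∈ {1, 9}
  x = 4: [0↦2, 1↦7, 2↦5, 3↦7, 4↦2, 5↦1, 6↦4, 7↦0, 8↦0, 9↦4, 10↦1]  zeros at y ∈ {7, 8}
  x = 5: [0↦6, 1↦1, 2↦0, 3↦3, 4↦10, 5↦10, 6↦3, 7↦0, 8↦1, 9↦6, 10↦4]  zeros at y ∈ {2, 7}
  x = 6: [0↦8, 1↦4, 2↦4, 3↦8, 4↦5, 5↦6, 6↦0, 7↦9, 8↦0, 9↦6, 10↦5]  zeros at y ∈ {6, 8}
  x = 7: [0↦8, 1↦5, 2↦6, 3↦0, 4↦9, 5↦0, 6↦6, 7↦5, 8↦8, 9↦4, 10↦4]  zeros at y ∈ {3, 5}
  x = 8: [0↦6, 1↦4, 2↦6, 3↦1, 4↦0, 5↦3, 6↦10, 7↦10, 8↦3, 9↦0, 10↦1]  zeros at y ∈ {4, 9}
  x = 9: [0↦2, 1↦1, 2↦4, 3↦0, 4↦0, 5↦4, 6↦1, 7↦2, 8↦7, 9↦5, 10↦7]  zeros at y ∈ {3, 4}
  x = 10: [0↦7, 1↦7, 2↦0, 3↦8, 4↦9, 5↦3, 6↦1, 7↦3, 8↦9, 9↦8, 10↦0]  zeros at y ∈ {2, 10}
Collecting zeros: affine points = {(0, 1), (0, 5), (1, 0), (2, 6), (2, 10), (3, 1), (3, 9), (4, 7), (4, 8), (5, 2), (5, 7), (6, 6), (6, 8), (7, 3), (7, 5), (8, 4), (8, 9), (9, 3), (9, 4), (10, 2), (10, 10)}.
Total count |C(F_11)_aff| = 21.


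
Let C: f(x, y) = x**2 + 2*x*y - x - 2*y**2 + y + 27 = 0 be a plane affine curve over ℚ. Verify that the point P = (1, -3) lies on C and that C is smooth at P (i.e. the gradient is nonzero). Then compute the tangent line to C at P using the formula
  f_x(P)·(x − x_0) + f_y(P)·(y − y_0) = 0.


Tangent line at P: -5*x + 15*y + 50 = 0.

Step 1: f(1, -3) = 0, so P lies on C.
Step 2: partial derivatives
  f_x(x, y) = 2*x + 2*y - 1, f_y(x, y) = 2*x - 4*y + 1.
  f_x(P) = -5, f_y(P) = 15 (gradient nonzero, so P is smooth).
Step 3: tangent line at P: -5·(x − 1) + 15·(y − -3) = 0.
Expanding: -5*x + 15*y + 50 = 0.


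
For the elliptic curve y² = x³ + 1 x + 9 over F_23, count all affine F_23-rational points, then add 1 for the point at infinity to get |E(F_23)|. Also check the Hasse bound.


Affine points = {(0, 3), (0, 20), (3, 4), (3, 19), (4, 10), (4, 13), (5, 1), (5, 22), (6, 1), (6, 22), (8, 0), (12, 1), (12, 22), (15, 8), (15, 15), (16, 2), (16, 21), (20, 5), (20, 18)}; affine count = 19; |E(F_23)| = 20.

Discriminant check: Δ ∝ 4a³ + 27b² = 4·1³ + 27·9² = 4·1 + 27·81 ≡ 6 (mod 23). Nonzero ⇒ E is nonsingular.
For each x ∈ F_23, compute rhs = x³ + 1·x + 9 mod 23, then count y ∈ F_23 with y² ≡ rhs.
  x = 0: rhs = 9, matching y values: 3, 20 (2 points).
  x = 1: rhs = 11, matching y values: none (0 points).
  x = 2: rhs = 19, matching y values: none (0 points).
  x = 3: rhs = 16, matching y values: 4, 19 (2 points).
  x = 4: rhs = 8, matching y values: 10, 13 (2 points).
  x = 5: rhs = 1, matching y values: 1, 22 (2 points).
  x = 6: rhs = 1, matching y values: 1, 22 (2 points).
  x = 7: rhs = 14, matching y values: none (0 points).
  x = 8: rhs = 0, matching y values: 0 (1 points).
  x = 9: rhs = 11, matching y values: none (0 points).
  x = 10: rhs = 7, matching y values: none (0 points).
  x = 11: rhs = 17, matching y values: none (0 points).
  x = 12: rhs = 1, matching y values: 1, 22 (2 points).
  x = 13: rhs = 11, matching y values: none (0 points).
  x = 14: rhs = 7, matching y values: none (0 points).
  x = 15: rhs = 18, matching y values: 8, 15 (2 points).
  x = 16: rhs = 4, matching y values: 2, 21 (2 points).
  x = 17: rhs = 17, matching y values: none (0 points).
  x = 18: rhs = 17, matching y values: none (0 points).
  x = 19: rhs = 10, matching y values: none (0 points).
  x = 20: rhs = 2, matching y values: 5, 18 (2 points).
  x = 21: rhs = 22, matching y values: none (0 points).
  x = 22: rhs = 7, matching y values: none (0 points).
Total affine count: 19.
Full point count |E(F_23)| = 19 + 1 = 20.
Hasse bound: |20 − (23+1)| = |-4| = 4 ≤ 2√23 ≈ 9.5917 ✓.


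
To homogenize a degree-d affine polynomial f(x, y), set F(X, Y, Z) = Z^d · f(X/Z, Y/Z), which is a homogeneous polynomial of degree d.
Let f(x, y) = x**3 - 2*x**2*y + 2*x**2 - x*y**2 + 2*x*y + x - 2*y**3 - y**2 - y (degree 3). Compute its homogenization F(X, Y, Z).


F(X, Y, Z) = X**3 - 2*X**2*Y + 2*X**2*Z - X*Y**2 + 2*X*Y*Z + X*Z**2 - 2*Y**3 - Y**2*Z - Y*Z**2

deg(f) = 3.
Substitute x = X/Z, y = Y/Z into f, then multiply by Z^3.
  monomial 1·x^3·y^0 ↦ 1·X^3·Y^0·Z^0.
  monomial -2·x^2·y^1 ↦ -2·X^2·Y^1·Z^0.
  monomial 2·x^2·y^0 ↦ 2·X^2·Y^0·Z^1.
  monomial -1·x^1·y^2 ↦ -1·X^1·Y^2·Z^0.
  monomial 2·x^1·y^1 ↦ 2·X^1·Y^1·Z^1.
  monomial 1·x^1·y^0 ↦ 1·X^1·Y^0·Z^2.
  monomial -2·x^0·y^3 ↦ -2·X^0·Y^3·Z^0.
  monomial -1·x^0·y^2 ↦ -1·X^0·Y^2·Z^1.
  monomial -1·x^0·y^1 ↦ -1·X^0·Y^1·Z^2.
Collecting: F(X, Y, Z) = X**3 - 2*X**2*Y + 2*X**2*Z - X*Y**2 + 2*X*Y*Z + X*Z**2 - 2*Y**3 - Y**2*Z - Y*Z**2.


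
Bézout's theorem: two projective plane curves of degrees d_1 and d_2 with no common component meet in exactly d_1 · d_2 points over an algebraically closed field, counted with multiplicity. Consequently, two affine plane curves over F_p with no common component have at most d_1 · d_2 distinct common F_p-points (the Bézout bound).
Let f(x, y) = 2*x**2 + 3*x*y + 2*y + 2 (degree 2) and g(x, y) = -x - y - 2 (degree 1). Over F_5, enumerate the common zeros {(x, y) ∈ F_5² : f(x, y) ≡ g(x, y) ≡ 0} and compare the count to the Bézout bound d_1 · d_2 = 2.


Common zeros: {(3, 0), (4, 4)}; count = 2; Bézout bound = 2.

deg(f) = 2, deg(g) = 1, so Bézout bound = 2.
Scan x ∈ F_5. For each x, list the y ∈ F_5 with f(x, y) ≡ 0 and those with g(x, y) ≡ 0 (mod 5); the common zeros in that column are the intersection.
  x = 0: f ≡ 0 at y ∈ {4}; g ≡ 0 at y ∈ {3}; common: ∅.
  x = 1: f ≡ 0 at y ∈ ∅; g ≡ 0 at y ∈ {2}; common: ∅.
  x = 2: f ≡ 0 at y ∈ {0}; g ≡ 0 at y ∈ {1}; common: ∅.
  x = 3: f ≡ 0 at y ∈ {0}; g ≡ 0 at y ∈ {0}; common: {0}.
  x = 4: f ≡ 0 at y ∈ {4}; g ≡ 0 at y ∈ {4}; common: {4}.
Collecting: common zeros = {(3, 0), (4, 4)}, so the count is 2.
Comparison with the Bézout bound: 2 ≤ 2 = deg(f)·deg(g), as expected for curves with no common component (the bound is attained).


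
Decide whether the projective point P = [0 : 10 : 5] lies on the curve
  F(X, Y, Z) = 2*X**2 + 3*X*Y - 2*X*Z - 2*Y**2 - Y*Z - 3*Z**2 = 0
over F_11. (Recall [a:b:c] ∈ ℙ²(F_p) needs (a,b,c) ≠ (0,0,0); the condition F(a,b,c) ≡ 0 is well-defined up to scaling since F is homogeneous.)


F(0,10,5) ≡ 5 (mod 11); P is NOT on the curve.

Evaluate F(0, 10, 5) term-by-term (mod 11).
  2*X**2 ↦ 2·0·1·1 = 0
  3*X*Y ↦ 3·0·10·1 = 0
  -2*X*Z ↦ -2·0·1·5 = 0
  -2*Y**2 ↦ -2·1·100·1 = -200
  -Y*Z ↦ -1·1·10·5 = -50
  -3*Z**2 ↦ -3·1·1·25 = -75
Sum: F(0, 10, 5) = (0) + (0) + (0) + (-200) + (-50) + (-75) = -325.
Reducing mod 11: -325 ≡ 5 (mod 11).
Since F(a, b, c) ≡ 5 ≠ 0 (mod 11), P does NOT lie on the curve.


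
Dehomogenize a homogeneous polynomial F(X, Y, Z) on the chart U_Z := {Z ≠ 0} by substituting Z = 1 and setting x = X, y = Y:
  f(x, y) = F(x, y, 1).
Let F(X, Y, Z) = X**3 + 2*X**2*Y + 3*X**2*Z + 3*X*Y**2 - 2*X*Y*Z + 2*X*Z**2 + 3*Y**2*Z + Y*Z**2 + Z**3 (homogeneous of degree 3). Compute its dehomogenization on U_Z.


f(x, y) = x**3 + 2*x**2*y + 3*x**2 + 3*x*y**2 - 2*x*y + 2*x + 3*y**2 + y + 1

On U_Z we set Z = 1. Each monomial c·X^i·Y^j·Z^k in F becomes c·x^i·y^j·1^k = c·x^i·y^j.
Substituting Z = 1: F(X, Y, 1) = x**3 + 2*x**2*y + 3*x**2 + 3*x*y**2 - 2*x*y + 2*x + 3*y**2 + y + 1.
Note: deg(f) ≤ deg(F) = 3; strict inequality happens when F is divisible by Z (lost terms).


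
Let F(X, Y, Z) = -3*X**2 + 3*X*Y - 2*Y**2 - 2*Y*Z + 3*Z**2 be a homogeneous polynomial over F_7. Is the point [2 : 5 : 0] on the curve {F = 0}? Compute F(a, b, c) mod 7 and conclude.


F(2,5,0) ≡ 3 (mod 7); P is NOT on the curve.

Evaluate F(2, 5, 0) term-by-term (mod 7).
  -3*X**2 ↦ -3·4·1·1 = -12
  3*X*Y ↦ 3·2·5·1 = 30
  -2*Y**2 ↦ -2·1·25·1 = -50
  -2*Y*Z ↦ -2·1·5·0 = 0
  3*Z**2 ↦ 3·1·1·0 = 0
Sum: F(2, 5, 0) = (-12) + (30) + (-50) + (0) + (0) = -32.
Reducing mod 7: -32 ≡ 3 (mod 7).
Since F(a, b, c) ≡ 3 ≠ 0 (mod 7), P does NOT lie on the curve.


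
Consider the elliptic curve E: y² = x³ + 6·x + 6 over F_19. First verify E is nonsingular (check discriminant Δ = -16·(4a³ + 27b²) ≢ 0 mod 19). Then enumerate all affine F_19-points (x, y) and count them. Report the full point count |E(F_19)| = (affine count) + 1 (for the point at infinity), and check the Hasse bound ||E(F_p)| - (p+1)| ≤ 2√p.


Affine points = {(0, 5), (0, 14), (2, 8), (2, 11), (5, 3), (5, 16), (6, 7), (6, 12), (7, 7), (7, 12), (11, 4), (11, 15), (12, 1), (12, 18), (13, 1), (13, 18), (17, 9), (17, 10)}; affine count = 18; |E(F_19)| = 19.

Discriminant check: Δ ∝ 4a³ + 27b² = 4·6³ + 27·6² = 4·216 + 27·36 ≡ 12 (mod 19). Nonzero ⇒ E is nonsingular.
For each x ∈ F_19, compute rhs = x³ + 6·x + 6 mod 19, then count y ∈ F_19 with y² ≡ rhs.
  x = 0: rhs = 6, matching y values: 5, 14 (2 points).
  x = 1: rhs = 13, matching y values: none (0 points).
  x = 2: rhs = 7, matching y values: 8, 11 (2 points).
  x = 3: rhs = 13, matching y values: none (0 points).
  x = 4: rhs = 18, matching y values: none (0 points).
  x = 5: rhs = 9, matching y values: 3, 16 (2 points).
  x = 6: rhs = 11, matching y values: 7, 12 (2 points).
  x = 7: rhs = 11, matching y values: 7, 12 (2 points).
  x = 8: rhs = 15, matching y values: none (0 points).
  x = 9: rhs = 10, matching y values: none (0 points).
  x = 10: rhs = 2, matching y values: none (0 points).
  x = 11: rhs = 16, matching y values: 4, 15 (2 points).
  x = 12: rhs = 1, matching y values: 1, 18 (2 points).
  x = 13: rhs = 1, matching y values: 1, 18 (2 points).
  x = 14: rhs = 3, matching y values: none (0 points).
  x = 15: rhs = 13, matching y values: none (0 points).
  x = 16: rhs = 18, matching y values: none (0 points).
  x = 17: rhs = 5, matching y values: 9, 10 (2 points).
  x = 18: rhs = 18, matching y values: none (0 points).
Total affine count: 18.
Full point count |E(F_19)| = 18 + 1 = 19.
Hasse bound: |19 − (19+1)| = |-1| = 1 ≤ 2√19 ≈ 8.7178 ✓.


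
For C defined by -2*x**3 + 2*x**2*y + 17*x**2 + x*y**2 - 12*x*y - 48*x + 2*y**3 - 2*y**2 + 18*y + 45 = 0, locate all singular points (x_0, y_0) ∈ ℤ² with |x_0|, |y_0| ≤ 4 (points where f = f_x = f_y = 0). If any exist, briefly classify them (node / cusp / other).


Singular points: {(3, 0)}; classification: node.

Compute partial derivatives:
  f_x = -6*x**2 + 4*x*y + 34*x + y**2 - 12*y - 48.
  f_y = 2*x**2 + 2*x*y - 12*x + 6*y**2 - 4*y + 18.
Scan x_0 ∈ {−4, ..., 4}. For each x_0, f_y(x_0, y) is a polynomial in y; find its integer roots y ∈ {−4, ..., 4}, then test f_x and f at those candidates.
  x = -4: f_y(-4, y) = 6*y**2 - 12*y + 98; no integer root y with |y| ≤ 4.
  x = -3: f_y(-3, y) = 6*y**2 - 10*y + 72; no integer root y with |y| ≤ 4.
  x = -2: f_y(-2, y) = 6*y**2 - 8*y + 50; no integer root y with |y| ≤ 4.
  x = -1: f_y(-1, y) = 6*y**2 - 6*y + 32; no integer root y with |y| ≤ 4.
  x = 0: f_y(0, y) = 6*y**2 - 4*y + 18; no integer root y with |y| ≤ 4.
  x = 1: f_y(1, y) = 6*y**2 - 2*y + 8; no integer root y with |y| ≤ 4.
  x = 2: f_y(2, y) = 6*y**2 + 2; no integer root y with |y| ≤ 4.
  x = 3: f_y(3, y) = 6*y**2 + 2*y; vanishes at y ∈ {0}. (3, 0): f_x = 0, f = 0 — SINGULAR.
  x = 4: f_y(4, y) = 6*y**2 + 4*y + 2; no integer root y with |y| ≤ 4.
Only singular point on the grid: (3, 0).
Classify: substitute x = 3 + u, y = 0 + v and expand: f = -2*u**3 + 2*u**2*v - u**2 + u*v**2 + 2*v**3 + v**2.
No constant or linear terms (consistent with a singular point). Quadratic part: -u**2 + v**2. Cubic part: -2*u**3 + 2*u**2*v + u*v**2 + 2*v**3.
The quadratic part v**2 - u**2 = (v − u)(v + u) splits into two distinct linear factors, so there are two distinct tangent lines y − 0 = ±(x − 3) — this is a node (ordinary double point).
Classification: node.


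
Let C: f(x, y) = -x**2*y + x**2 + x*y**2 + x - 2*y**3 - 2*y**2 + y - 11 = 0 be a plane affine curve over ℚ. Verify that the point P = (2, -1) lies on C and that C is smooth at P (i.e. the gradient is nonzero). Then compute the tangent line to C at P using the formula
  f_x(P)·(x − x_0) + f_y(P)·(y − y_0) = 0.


Tangent line at P: 10*x - 9*y - 29 = 0.

Step 1: f(2, -1) = 0, so P lies on C.
Step 2: partial derivatives
  f_x(x, y) = -2*x*y + 2*x + y**2 + 1, f_y(x, y) = -x**2 + 2*x*y - 6*y**2 - 4*y + 1.
  f_x(P) = 10, f_y(P) = -9 (gradient nonzero, so P is smooth).
Step 3: tangent line at P: 10·(x − 2) + -9·(y − -1) = 0.
Expanding: 10*x - 9*y - 29 = 0.


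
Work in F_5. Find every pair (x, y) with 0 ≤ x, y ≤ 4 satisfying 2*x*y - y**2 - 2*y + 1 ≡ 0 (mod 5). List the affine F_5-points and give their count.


Affine F_5-points: {(1, 1), (1, 4), (3, 2), (4, 3)}; count = 4.

For each of the 25 pairs (x, y) ∈ F_5², evaluate f(x, y) mod 5. Record the zeros.
  x = 0: [0↦1, 1↦3, 2↦3, 3↦1, 4↦2]  zeros at y ∈ ∅
  x = 1: [0↦1, 1↦0, 2↦2, 3↦2, 4↦0]  zeros at y ∈ {1, 4}
  x = 2: [0↦1, 1↦2, 2↦1, 3↦3, 4↦3]  zeros at y ∈ ∅
  x = 3: [0↦1, 1↦4, 2↦0, 3↦4, 4↦1]  zeros at y ∈ {2}
  x = 4: [0↦1, 1↦1, 2↦4, 3↦0, 4↦4]  zeros at y ∈ {3}
Collecting zeros: affine points = {(1, 1), (1, 4), (3, 2), (4, 3)}.
Total count |C(F_5)_aff| = 4.


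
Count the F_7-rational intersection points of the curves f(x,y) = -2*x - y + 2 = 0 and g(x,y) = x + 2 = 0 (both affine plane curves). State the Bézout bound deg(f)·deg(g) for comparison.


Common zeros: {(5, 6)}; count = 1; Bézout bound = 1.

deg(f) = 1, deg(g) = 1, so Bézout bound = 1.
Scan x ∈ F_7. For each x, list the y ∈ F_7 with f(x, y) ≡ 0 and those with g(x, y) ≡ 0 (mod 7); the common zeros in that column are the intersection.
  x = 0: f ≡ 0 at y ∈ {2}; g ≡ 0 at y ∈ ∅; common: ∅.
  x = 1: f ≡ 0 at y ∈ {0}; g ≡ 0 at y ∈ ∅; common: ∅.
  x = 2: f ≡ 0 at y ∈ {5}; g ≡ 0 at y ∈ ∅; common: ∅.
  x = 3: f ≡ 0 at y ∈ {3}; g ≡ 0 at y ∈ ∅; common: ∅.
  x = 4: f ≡ 0 at y ∈ {1}; g ≡ 0 at y ∈ ∅; common: ∅.
  x = 5: f ≡ 0 at y ∈ {6}; g ≡ 0 at y ∈ {0, 1, 2, 3, 4, 5, 6}; common: {6}.
  x = 6: f ≡ 0 at y ∈ {4}; g ≡ 0 at y ∈ ∅; common: ∅.
Collecting: common zeros = {(5, 6)}, so the count is 1.
Comparison with the Bézout bound: 1 ≤ 1 = deg(f)·deg(g), as expected for curves with no common component (the bound is attained).
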